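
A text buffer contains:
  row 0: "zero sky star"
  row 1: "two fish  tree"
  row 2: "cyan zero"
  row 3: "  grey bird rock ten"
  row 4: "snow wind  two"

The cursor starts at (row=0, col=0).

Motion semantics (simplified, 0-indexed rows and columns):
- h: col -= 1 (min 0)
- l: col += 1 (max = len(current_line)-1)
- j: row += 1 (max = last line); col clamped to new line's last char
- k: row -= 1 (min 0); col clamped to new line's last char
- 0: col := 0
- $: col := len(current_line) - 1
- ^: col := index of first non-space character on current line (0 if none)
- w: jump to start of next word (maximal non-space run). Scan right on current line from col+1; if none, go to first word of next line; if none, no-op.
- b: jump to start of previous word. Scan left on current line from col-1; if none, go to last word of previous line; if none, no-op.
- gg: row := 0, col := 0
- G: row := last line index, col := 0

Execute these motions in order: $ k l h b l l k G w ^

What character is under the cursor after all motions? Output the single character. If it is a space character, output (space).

After 1 ($): row=0 col=12 char='r'
After 2 (k): row=0 col=12 char='r'
After 3 (l): row=0 col=12 char='r'
After 4 (h): row=0 col=11 char='a'
After 5 (b): row=0 col=9 char='s'
After 6 (l): row=0 col=10 char='t'
After 7 (l): row=0 col=11 char='a'
After 8 (k): row=0 col=11 char='a'
After 9 (G): row=4 col=0 char='s'
After 10 (w): row=4 col=5 char='w'
After 11 (^): row=4 col=0 char='s'

Answer: s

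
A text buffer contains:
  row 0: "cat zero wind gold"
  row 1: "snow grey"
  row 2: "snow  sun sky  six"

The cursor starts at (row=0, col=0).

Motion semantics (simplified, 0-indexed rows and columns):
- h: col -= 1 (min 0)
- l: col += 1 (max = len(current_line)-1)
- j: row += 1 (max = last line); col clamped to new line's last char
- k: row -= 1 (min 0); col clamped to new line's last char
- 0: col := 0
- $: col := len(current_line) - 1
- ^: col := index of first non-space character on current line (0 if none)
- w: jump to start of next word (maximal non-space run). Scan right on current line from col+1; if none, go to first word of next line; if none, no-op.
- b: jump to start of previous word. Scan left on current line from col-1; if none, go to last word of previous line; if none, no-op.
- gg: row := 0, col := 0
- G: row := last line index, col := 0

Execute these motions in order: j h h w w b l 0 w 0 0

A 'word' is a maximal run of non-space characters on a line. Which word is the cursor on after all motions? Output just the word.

After 1 (j): row=1 col=0 char='s'
After 2 (h): row=1 col=0 char='s'
After 3 (h): row=1 col=0 char='s'
After 4 (w): row=1 col=5 char='g'
After 5 (w): row=2 col=0 char='s'
After 6 (b): row=1 col=5 char='g'
After 7 (l): row=1 col=6 char='r'
After 8 (0): row=1 col=0 char='s'
After 9 (w): row=1 col=5 char='g'
After 10 (0): row=1 col=0 char='s'
After 11 (0): row=1 col=0 char='s'

Answer: snow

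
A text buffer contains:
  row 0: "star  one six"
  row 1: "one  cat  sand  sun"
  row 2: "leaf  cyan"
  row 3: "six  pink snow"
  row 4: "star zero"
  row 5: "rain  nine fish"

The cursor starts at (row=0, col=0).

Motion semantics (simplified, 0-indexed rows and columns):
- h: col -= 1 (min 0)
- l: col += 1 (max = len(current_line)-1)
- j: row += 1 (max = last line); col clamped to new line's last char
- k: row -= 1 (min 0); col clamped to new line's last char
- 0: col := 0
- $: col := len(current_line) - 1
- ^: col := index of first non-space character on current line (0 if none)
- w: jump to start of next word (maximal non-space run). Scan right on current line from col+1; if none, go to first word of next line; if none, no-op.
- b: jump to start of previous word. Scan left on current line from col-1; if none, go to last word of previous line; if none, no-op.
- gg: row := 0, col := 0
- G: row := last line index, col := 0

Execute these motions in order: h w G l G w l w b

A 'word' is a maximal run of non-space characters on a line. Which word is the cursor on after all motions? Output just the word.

After 1 (h): row=0 col=0 char='s'
After 2 (w): row=0 col=6 char='o'
After 3 (G): row=5 col=0 char='r'
After 4 (l): row=5 col=1 char='a'
After 5 (G): row=5 col=0 char='r'
After 6 (w): row=5 col=6 char='n'
After 7 (l): row=5 col=7 char='i'
After 8 (w): row=5 col=11 char='f'
After 9 (b): row=5 col=6 char='n'

Answer: nine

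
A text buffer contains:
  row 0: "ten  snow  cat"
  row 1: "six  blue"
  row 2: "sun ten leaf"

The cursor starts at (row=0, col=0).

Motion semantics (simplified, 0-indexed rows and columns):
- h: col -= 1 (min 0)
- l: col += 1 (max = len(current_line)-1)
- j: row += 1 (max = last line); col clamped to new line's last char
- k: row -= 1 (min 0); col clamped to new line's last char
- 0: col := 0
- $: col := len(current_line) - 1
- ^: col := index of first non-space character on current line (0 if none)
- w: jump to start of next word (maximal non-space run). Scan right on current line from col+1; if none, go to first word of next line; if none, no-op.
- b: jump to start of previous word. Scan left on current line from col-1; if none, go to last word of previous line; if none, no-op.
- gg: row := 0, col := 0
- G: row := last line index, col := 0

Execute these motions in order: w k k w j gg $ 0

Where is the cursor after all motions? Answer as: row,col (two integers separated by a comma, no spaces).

Answer: 0,0

Derivation:
After 1 (w): row=0 col=5 char='s'
After 2 (k): row=0 col=5 char='s'
After 3 (k): row=0 col=5 char='s'
After 4 (w): row=0 col=11 char='c'
After 5 (j): row=1 col=8 char='e'
After 6 (gg): row=0 col=0 char='t'
After 7 ($): row=0 col=13 char='t'
After 8 (0): row=0 col=0 char='t'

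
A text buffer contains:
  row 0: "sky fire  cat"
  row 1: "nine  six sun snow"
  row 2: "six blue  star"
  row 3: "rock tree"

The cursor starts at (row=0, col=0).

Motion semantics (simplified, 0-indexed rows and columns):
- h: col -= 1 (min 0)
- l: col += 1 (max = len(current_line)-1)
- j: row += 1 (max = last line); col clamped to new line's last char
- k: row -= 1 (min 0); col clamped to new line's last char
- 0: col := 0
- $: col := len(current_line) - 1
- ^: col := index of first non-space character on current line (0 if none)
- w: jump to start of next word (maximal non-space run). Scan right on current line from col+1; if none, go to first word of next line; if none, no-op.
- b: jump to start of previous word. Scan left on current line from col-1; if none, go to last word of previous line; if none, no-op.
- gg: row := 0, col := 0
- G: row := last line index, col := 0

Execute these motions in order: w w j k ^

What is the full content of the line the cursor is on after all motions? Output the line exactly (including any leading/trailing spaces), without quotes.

After 1 (w): row=0 col=4 char='f'
After 2 (w): row=0 col=10 char='c'
After 3 (j): row=1 col=10 char='s'
After 4 (k): row=0 col=10 char='c'
After 5 (^): row=0 col=0 char='s'

Answer: sky fire  cat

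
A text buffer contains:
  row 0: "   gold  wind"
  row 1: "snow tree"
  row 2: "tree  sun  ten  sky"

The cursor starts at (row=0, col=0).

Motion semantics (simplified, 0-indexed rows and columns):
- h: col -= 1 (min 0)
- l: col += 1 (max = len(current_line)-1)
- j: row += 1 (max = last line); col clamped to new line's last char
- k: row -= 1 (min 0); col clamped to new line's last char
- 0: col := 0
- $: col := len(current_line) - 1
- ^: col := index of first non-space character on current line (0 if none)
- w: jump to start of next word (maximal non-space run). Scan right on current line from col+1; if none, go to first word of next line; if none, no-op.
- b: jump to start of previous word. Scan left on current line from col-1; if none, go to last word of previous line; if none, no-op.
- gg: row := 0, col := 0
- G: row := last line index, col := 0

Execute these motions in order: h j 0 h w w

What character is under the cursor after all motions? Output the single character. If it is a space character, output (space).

After 1 (h): row=0 col=0 char='_'
After 2 (j): row=1 col=0 char='s'
After 3 (0): row=1 col=0 char='s'
After 4 (h): row=1 col=0 char='s'
After 5 (w): row=1 col=5 char='t'
After 6 (w): row=2 col=0 char='t'

Answer: t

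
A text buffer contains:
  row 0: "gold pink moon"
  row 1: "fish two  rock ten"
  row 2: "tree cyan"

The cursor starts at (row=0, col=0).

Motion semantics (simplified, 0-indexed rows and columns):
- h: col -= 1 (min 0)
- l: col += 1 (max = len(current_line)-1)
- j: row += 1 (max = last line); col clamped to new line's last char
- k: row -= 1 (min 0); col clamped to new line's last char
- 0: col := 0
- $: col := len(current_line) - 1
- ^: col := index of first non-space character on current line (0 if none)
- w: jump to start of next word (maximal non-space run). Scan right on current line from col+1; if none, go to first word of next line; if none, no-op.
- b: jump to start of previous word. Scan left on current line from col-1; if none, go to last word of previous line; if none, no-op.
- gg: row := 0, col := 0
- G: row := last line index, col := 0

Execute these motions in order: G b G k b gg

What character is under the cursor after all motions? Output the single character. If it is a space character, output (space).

After 1 (G): row=2 col=0 char='t'
After 2 (b): row=1 col=15 char='t'
After 3 (G): row=2 col=0 char='t'
After 4 (k): row=1 col=0 char='f'
After 5 (b): row=0 col=10 char='m'
After 6 (gg): row=0 col=0 char='g'

Answer: g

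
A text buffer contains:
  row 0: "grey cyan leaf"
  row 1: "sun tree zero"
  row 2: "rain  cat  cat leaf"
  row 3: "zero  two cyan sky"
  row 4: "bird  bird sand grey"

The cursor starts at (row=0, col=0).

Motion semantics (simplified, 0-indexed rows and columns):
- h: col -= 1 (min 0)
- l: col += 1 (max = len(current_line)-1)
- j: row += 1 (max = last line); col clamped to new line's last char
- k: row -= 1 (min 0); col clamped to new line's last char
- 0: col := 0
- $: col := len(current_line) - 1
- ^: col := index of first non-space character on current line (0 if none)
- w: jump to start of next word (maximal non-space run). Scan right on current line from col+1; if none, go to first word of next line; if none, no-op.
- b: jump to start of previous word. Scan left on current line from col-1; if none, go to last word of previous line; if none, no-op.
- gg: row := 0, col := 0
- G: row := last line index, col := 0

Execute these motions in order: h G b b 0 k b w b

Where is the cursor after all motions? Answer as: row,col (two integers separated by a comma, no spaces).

Answer: 1,9

Derivation:
After 1 (h): row=0 col=0 char='g'
After 2 (G): row=4 col=0 char='b'
After 3 (b): row=3 col=15 char='s'
After 4 (b): row=3 col=10 char='c'
After 5 (0): row=3 col=0 char='z'
After 6 (k): row=2 col=0 char='r'
After 7 (b): row=1 col=9 char='z'
After 8 (w): row=2 col=0 char='r'
After 9 (b): row=1 col=9 char='z'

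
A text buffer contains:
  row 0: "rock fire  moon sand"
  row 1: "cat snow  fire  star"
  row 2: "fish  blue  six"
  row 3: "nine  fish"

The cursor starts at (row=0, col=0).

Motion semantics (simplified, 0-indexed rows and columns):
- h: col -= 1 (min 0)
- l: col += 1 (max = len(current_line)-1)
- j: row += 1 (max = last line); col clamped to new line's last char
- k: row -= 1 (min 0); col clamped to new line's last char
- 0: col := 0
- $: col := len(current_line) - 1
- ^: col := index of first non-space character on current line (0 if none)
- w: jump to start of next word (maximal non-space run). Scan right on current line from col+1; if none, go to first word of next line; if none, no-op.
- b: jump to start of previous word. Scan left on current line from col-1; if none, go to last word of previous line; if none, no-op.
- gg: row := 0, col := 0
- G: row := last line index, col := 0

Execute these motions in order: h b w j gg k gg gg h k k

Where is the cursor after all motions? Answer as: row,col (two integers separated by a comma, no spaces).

After 1 (h): row=0 col=0 char='r'
After 2 (b): row=0 col=0 char='r'
After 3 (w): row=0 col=5 char='f'
After 4 (j): row=1 col=5 char='n'
After 5 (gg): row=0 col=0 char='r'
After 6 (k): row=0 col=0 char='r'
After 7 (gg): row=0 col=0 char='r'
After 8 (gg): row=0 col=0 char='r'
After 9 (h): row=0 col=0 char='r'
After 10 (k): row=0 col=0 char='r'
After 11 (k): row=0 col=0 char='r'

Answer: 0,0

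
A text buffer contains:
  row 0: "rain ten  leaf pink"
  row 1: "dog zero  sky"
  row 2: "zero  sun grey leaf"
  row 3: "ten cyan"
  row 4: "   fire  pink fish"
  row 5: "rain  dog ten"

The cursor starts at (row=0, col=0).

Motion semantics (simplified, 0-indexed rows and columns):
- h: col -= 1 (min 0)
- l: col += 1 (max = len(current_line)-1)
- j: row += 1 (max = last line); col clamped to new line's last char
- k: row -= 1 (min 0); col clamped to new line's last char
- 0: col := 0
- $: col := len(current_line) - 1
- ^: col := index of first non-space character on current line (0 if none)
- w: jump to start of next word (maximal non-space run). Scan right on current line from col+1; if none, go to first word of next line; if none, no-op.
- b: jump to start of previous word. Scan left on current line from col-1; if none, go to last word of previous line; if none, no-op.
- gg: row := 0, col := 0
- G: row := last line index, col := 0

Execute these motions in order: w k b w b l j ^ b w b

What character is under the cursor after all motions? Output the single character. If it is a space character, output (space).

After 1 (w): row=0 col=5 char='t'
After 2 (k): row=0 col=5 char='t'
After 3 (b): row=0 col=0 char='r'
After 4 (w): row=0 col=5 char='t'
After 5 (b): row=0 col=0 char='r'
After 6 (l): row=0 col=1 char='a'
After 7 (j): row=1 col=1 char='o'
After 8 (^): row=1 col=0 char='d'
After 9 (b): row=0 col=15 char='p'
After 10 (w): row=1 col=0 char='d'
After 11 (b): row=0 col=15 char='p'

Answer: p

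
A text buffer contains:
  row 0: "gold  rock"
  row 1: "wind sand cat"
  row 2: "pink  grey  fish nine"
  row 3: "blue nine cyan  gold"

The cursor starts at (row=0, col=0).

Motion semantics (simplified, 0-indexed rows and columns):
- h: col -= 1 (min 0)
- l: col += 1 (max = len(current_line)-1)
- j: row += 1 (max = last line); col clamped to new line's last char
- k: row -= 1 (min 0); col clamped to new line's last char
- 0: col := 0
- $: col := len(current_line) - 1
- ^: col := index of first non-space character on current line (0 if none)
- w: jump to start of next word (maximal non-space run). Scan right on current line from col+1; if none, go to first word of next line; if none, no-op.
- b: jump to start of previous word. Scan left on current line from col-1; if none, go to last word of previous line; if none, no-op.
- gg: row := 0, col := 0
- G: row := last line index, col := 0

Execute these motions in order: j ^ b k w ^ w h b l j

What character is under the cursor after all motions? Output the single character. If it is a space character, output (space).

After 1 (j): row=1 col=0 char='w'
After 2 (^): row=1 col=0 char='w'
After 3 (b): row=0 col=6 char='r'
After 4 (k): row=0 col=6 char='r'
After 5 (w): row=1 col=0 char='w'
After 6 (^): row=1 col=0 char='w'
After 7 (w): row=1 col=5 char='s'
After 8 (h): row=1 col=4 char='_'
After 9 (b): row=1 col=0 char='w'
After 10 (l): row=1 col=1 char='i'
After 11 (j): row=2 col=1 char='i'

Answer: i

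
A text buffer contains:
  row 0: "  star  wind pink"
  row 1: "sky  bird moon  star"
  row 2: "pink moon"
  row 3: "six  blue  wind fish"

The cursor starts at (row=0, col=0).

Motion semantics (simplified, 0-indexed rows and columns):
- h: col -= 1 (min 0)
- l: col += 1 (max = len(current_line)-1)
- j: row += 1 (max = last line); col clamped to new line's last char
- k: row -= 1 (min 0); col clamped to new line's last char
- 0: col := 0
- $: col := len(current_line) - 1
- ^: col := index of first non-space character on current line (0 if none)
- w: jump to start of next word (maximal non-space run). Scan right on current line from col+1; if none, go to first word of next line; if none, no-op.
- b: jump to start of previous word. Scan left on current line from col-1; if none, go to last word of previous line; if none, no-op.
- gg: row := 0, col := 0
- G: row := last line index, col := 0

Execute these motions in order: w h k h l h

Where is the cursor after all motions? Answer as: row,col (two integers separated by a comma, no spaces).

After 1 (w): row=0 col=2 char='s'
After 2 (h): row=0 col=1 char='_'
After 3 (k): row=0 col=1 char='_'
After 4 (h): row=0 col=0 char='_'
After 5 (l): row=0 col=1 char='_'
After 6 (h): row=0 col=0 char='_'

Answer: 0,0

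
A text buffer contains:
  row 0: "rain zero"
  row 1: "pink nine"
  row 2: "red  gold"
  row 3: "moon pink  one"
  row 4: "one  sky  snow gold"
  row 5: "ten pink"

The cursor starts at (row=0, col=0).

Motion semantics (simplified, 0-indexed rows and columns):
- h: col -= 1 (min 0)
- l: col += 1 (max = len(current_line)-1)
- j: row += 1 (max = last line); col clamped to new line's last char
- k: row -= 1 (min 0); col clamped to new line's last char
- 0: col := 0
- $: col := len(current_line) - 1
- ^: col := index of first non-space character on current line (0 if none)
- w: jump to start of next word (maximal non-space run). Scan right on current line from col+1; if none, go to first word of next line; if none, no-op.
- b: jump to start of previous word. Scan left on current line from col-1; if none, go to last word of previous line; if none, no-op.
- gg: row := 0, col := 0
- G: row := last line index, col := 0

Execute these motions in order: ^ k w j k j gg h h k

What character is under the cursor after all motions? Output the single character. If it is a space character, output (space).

Answer: r

Derivation:
After 1 (^): row=0 col=0 char='r'
After 2 (k): row=0 col=0 char='r'
After 3 (w): row=0 col=5 char='z'
After 4 (j): row=1 col=5 char='n'
After 5 (k): row=0 col=5 char='z'
After 6 (j): row=1 col=5 char='n'
After 7 (gg): row=0 col=0 char='r'
After 8 (h): row=0 col=0 char='r'
After 9 (h): row=0 col=0 char='r'
After 10 (k): row=0 col=0 char='r'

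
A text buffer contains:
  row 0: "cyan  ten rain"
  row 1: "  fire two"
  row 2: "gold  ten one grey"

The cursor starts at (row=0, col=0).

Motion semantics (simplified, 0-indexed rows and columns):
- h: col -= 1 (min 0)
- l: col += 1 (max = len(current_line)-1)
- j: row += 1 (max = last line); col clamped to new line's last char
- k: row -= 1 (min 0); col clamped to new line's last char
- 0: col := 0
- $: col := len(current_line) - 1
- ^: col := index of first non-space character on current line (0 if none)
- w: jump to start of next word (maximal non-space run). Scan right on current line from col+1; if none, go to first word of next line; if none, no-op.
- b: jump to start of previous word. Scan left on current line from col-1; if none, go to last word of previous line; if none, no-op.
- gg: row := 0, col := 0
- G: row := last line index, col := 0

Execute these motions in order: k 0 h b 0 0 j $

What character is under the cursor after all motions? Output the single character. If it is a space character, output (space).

Answer: o

Derivation:
After 1 (k): row=0 col=0 char='c'
After 2 (0): row=0 col=0 char='c'
After 3 (h): row=0 col=0 char='c'
After 4 (b): row=0 col=0 char='c'
After 5 (0): row=0 col=0 char='c'
After 6 (0): row=0 col=0 char='c'
After 7 (j): row=1 col=0 char='_'
After 8 ($): row=1 col=9 char='o'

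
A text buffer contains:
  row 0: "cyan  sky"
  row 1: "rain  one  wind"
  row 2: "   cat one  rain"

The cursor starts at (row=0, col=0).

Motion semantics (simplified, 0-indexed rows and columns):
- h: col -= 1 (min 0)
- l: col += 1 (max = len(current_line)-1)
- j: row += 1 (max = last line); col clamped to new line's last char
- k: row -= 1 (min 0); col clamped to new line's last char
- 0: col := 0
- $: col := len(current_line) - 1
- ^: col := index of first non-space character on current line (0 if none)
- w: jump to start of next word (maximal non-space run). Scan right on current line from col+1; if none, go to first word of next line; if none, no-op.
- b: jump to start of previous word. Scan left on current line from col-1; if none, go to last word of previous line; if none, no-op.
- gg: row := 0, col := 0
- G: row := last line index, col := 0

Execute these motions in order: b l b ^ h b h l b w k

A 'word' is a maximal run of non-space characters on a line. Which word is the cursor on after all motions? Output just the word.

After 1 (b): row=0 col=0 char='c'
After 2 (l): row=0 col=1 char='y'
After 3 (b): row=0 col=0 char='c'
After 4 (^): row=0 col=0 char='c'
After 5 (h): row=0 col=0 char='c'
After 6 (b): row=0 col=0 char='c'
After 7 (h): row=0 col=0 char='c'
After 8 (l): row=0 col=1 char='y'
After 9 (b): row=0 col=0 char='c'
After 10 (w): row=0 col=6 char='s'
After 11 (k): row=0 col=6 char='s'

Answer: sky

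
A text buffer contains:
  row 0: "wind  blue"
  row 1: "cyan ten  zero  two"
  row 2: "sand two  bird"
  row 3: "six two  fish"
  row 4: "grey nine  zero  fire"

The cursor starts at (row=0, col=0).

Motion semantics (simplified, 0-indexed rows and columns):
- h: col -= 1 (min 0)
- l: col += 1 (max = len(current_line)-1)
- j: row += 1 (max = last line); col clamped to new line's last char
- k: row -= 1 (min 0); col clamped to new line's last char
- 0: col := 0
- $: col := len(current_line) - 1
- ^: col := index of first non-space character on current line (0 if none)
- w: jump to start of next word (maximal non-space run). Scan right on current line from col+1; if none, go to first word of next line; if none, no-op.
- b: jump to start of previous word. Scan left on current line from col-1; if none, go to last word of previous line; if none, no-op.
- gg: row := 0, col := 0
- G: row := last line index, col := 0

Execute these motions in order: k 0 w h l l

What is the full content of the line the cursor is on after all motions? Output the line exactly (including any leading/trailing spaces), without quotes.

Answer: wind  blue

Derivation:
After 1 (k): row=0 col=0 char='w'
After 2 (0): row=0 col=0 char='w'
After 3 (w): row=0 col=6 char='b'
After 4 (h): row=0 col=5 char='_'
After 5 (l): row=0 col=6 char='b'
After 6 (l): row=0 col=7 char='l'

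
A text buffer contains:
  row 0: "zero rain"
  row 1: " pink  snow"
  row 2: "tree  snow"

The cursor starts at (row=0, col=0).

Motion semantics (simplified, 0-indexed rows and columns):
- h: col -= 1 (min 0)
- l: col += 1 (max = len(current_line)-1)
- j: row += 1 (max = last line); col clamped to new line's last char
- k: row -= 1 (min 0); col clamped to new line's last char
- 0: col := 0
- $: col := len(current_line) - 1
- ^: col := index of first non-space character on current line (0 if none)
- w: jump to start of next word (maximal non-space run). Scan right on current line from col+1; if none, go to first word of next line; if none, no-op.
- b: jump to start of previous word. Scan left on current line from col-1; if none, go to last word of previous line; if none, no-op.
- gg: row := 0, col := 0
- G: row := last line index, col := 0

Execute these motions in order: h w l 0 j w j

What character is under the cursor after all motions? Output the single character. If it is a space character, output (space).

After 1 (h): row=0 col=0 char='z'
After 2 (w): row=0 col=5 char='r'
After 3 (l): row=0 col=6 char='a'
After 4 (0): row=0 col=0 char='z'
After 5 (j): row=1 col=0 char='_'
After 6 (w): row=1 col=1 char='p'
After 7 (j): row=2 col=1 char='r'

Answer: r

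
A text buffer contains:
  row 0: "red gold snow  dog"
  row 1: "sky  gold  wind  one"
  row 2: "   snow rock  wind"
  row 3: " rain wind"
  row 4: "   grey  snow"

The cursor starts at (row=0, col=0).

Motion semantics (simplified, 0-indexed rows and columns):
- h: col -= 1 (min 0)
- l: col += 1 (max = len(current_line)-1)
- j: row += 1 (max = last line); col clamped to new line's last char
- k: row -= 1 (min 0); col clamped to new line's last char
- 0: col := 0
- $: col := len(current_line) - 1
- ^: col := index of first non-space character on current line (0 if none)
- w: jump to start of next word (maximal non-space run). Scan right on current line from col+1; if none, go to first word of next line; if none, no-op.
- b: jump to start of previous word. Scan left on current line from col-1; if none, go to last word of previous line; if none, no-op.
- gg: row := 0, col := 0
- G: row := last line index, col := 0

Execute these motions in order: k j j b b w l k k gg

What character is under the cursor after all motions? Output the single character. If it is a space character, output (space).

After 1 (k): row=0 col=0 char='r'
After 2 (j): row=1 col=0 char='s'
After 3 (j): row=2 col=0 char='_'
After 4 (b): row=1 col=17 char='o'
After 5 (b): row=1 col=11 char='w'
After 6 (w): row=1 col=17 char='o'
After 7 (l): row=1 col=18 char='n'
After 8 (k): row=0 col=17 char='g'
After 9 (k): row=0 col=17 char='g'
After 10 (gg): row=0 col=0 char='r'

Answer: r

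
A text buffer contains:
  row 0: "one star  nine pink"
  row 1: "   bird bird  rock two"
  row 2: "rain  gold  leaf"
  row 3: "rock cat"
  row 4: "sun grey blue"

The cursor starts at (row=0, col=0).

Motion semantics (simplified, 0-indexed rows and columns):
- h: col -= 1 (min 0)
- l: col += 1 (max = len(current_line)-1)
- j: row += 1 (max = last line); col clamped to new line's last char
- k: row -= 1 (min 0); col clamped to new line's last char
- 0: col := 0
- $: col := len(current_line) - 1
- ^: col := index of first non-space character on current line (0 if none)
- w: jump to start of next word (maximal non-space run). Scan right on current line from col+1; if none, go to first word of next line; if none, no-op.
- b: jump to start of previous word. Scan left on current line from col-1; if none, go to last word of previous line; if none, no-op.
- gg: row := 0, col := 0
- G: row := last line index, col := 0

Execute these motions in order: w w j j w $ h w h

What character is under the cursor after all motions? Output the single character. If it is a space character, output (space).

Answer: r

Derivation:
After 1 (w): row=0 col=4 char='s'
After 2 (w): row=0 col=10 char='n'
After 3 (j): row=1 col=10 char='r'
After 4 (j): row=2 col=10 char='_'
After 5 (w): row=2 col=12 char='l'
After 6 ($): row=2 col=15 char='f'
After 7 (h): row=2 col=14 char='a'
After 8 (w): row=3 col=0 char='r'
After 9 (h): row=3 col=0 char='r'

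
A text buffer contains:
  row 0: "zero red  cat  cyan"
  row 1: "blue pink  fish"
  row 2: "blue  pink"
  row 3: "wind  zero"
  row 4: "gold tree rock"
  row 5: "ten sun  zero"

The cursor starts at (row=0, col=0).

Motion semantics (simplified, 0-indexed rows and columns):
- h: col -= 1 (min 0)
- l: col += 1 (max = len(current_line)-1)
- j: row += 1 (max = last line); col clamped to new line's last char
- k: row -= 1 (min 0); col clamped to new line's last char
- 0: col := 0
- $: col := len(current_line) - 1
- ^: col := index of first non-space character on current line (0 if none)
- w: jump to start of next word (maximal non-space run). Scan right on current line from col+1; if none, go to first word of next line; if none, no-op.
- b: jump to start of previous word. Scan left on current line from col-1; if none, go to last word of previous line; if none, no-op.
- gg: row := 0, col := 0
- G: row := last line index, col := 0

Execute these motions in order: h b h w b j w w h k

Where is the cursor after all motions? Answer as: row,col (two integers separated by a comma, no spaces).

After 1 (h): row=0 col=0 char='z'
After 2 (b): row=0 col=0 char='z'
After 3 (h): row=0 col=0 char='z'
After 4 (w): row=0 col=5 char='r'
After 5 (b): row=0 col=0 char='z'
After 6 (j): row=1 col=0 char='b'
After 7 (w): row=1 col=5 char='p'
After 8 (w): row=1 col=11 char='f'
After 9 (h): row=1 col=10 char='_'
After 10 (k): row=0 col=10 char='c'

Answer: 0,10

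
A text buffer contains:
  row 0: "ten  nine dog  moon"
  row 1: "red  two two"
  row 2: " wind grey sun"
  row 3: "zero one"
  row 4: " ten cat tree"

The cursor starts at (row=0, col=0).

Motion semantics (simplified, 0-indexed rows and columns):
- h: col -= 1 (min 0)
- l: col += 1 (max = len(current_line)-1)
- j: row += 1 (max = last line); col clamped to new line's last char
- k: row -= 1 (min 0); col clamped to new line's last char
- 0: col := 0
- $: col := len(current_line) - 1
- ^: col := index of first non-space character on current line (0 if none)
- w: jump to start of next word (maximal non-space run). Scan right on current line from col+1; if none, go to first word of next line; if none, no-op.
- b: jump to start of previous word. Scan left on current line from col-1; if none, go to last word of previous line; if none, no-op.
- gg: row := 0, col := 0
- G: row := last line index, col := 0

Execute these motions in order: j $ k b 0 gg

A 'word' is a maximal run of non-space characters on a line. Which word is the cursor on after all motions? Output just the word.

Answer: ten

Derivation:
After 1 (j): row=1 col=0 char='r'
After 2 ($): row=1 col=11 char='o'
After 3 (k): row=0 col=11 char='o'
After 4 (b): row=0 col=10 char='d'
After 5 (0): row=0 col=0 char='t'
After 6 (gg): row=0 col=0 char='t'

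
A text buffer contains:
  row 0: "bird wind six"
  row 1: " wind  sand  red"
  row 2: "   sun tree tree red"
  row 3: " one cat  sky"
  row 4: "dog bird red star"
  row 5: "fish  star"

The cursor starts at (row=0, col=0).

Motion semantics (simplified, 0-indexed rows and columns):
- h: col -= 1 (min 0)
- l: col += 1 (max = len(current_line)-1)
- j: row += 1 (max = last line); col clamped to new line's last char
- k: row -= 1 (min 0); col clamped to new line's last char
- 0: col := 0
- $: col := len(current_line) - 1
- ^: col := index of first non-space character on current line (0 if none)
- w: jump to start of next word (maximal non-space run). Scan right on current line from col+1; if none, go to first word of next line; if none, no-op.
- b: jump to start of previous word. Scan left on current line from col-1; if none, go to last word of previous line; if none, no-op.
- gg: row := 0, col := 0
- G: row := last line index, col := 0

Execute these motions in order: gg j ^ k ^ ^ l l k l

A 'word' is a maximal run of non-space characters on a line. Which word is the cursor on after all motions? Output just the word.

Answer: bird

Derivation:
After 1 (gg): row=0 col=0 char='b'
After 2 (j): row=1 col=0 char='_'
After 3 (^): row=1 col=1 char='w'
After 4 (k): row=0 col=1 char='i'
After 5 (^): row=0 col=0 char='b'
After 6 (^): row=0 col=0 char='b'
After 7 (l): row=0 col=1 char='i'
After 8 (l): row=0 col=2 char='r'
After 9 (k): row=0 col=2 char='r'
After 10 (l): row=0 col=3 char='d'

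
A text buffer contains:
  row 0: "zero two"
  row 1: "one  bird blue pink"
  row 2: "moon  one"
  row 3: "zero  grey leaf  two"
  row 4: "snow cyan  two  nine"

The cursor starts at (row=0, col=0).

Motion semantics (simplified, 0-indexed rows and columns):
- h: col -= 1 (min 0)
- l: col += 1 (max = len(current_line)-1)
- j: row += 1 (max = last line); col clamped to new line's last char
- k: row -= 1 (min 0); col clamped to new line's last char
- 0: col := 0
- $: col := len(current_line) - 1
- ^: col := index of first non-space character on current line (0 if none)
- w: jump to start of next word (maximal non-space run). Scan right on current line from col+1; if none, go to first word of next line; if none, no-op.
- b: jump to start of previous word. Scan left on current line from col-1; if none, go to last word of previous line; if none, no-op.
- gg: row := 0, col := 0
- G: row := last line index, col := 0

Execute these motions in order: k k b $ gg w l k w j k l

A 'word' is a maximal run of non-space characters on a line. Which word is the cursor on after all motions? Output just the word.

Answer: one

Derivation:
After 1 (k): row=0 col=0 char='z'
After 2 (k): row=0 col=0 char='z'
After 3 (b): row=0 col=0 char='z'
After 4 ($): row=0 col=7 char='o'
After 5 (gg): row=0 col=0 char='z'
After 6 (w): row=0 col=5 char='t'
After 7 (l): row=0 col=6 char='w'
After 8 (k): row=0 col=6 char='w'
After 9 (w): row=1 col=0 char='o'
After 10 (j): row=2 col=0 char='m'
After 11 (k): row=1 col=0 char='o'
After 12 (l): row=1 col=1 char='n'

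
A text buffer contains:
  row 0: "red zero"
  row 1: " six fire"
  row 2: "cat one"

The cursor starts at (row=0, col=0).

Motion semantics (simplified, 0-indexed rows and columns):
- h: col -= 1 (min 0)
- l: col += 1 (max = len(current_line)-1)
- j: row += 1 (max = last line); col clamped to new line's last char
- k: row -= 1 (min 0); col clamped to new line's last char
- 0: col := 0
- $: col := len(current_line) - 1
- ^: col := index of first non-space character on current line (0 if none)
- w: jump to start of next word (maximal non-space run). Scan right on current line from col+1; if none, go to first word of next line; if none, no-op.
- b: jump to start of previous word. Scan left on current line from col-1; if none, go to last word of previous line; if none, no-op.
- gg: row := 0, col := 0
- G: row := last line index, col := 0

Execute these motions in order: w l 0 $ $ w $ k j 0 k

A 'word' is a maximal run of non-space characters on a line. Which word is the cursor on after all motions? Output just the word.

After 1 (w): row=0 col=4 char='z'
After 2 (l): row=0 col=5 char='e'
After 3 (0): row=0 col=0 char='r'
After 4 ($): row=0 col=7 char='o'
After 5 ($): row=0 col=7 char='o'
After 6 (w): row=1 col=1 char='s'
After 7 ($): row=1 col=8 char='e'
After 8 (k): row=0 col=7 char='o'
After 9 (j): row=1 col=7 char='r'
After 10 (0): row=1 col=0 char='_'
After 11 (k): row=0 col=0 char='r'

Answer: red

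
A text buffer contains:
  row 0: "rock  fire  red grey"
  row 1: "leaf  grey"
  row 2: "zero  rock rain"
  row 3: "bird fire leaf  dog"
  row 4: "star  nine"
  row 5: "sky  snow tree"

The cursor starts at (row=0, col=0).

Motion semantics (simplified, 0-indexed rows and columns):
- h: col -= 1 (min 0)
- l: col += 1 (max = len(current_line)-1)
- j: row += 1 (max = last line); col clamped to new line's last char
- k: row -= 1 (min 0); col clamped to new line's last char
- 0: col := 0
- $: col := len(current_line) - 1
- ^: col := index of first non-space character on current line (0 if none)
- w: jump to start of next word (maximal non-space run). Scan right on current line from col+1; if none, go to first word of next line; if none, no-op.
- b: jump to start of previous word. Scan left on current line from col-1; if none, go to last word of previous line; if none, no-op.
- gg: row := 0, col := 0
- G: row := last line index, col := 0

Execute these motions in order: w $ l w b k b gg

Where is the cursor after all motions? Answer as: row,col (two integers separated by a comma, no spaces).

After 1 (w): row=0 col=6 char='f'
After 2 ($): row=0 col=19 char='y'
After 3 (l): row=0 col=19 char='y'
After 4 (w): row=1 col=0 char='l'
After 5 (b): row=0 col=16 char='g'
After 6 (k): row=0 col=16 char='g'
After 7 (b): row=0 col=12 char='r'
After 8 (gg): row=0 col=0 char='r'

Answer: 0,0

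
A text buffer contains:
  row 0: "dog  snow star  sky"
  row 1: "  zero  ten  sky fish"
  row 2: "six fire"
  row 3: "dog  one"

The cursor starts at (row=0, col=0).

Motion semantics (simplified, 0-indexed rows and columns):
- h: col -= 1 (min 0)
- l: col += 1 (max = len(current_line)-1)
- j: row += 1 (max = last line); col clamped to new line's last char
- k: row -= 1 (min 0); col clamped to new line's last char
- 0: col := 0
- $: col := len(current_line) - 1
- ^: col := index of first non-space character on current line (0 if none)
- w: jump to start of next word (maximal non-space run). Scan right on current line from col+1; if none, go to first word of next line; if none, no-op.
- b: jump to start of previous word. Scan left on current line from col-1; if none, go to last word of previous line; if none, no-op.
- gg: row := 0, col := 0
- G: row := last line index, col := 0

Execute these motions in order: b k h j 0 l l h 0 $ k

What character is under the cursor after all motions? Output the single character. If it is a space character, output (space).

Answer: y

Derivation:
After 1 (b): row=0 col=0 char='d'
After 2 (k): row=0 col=0 char='d'
After 3 (h): row=0 col=0 char='d'
After 4 (j): row=1 col=0 char='_'
After 5 (0): row=1 col=0 char='_'
After 6 (l): row=1 col=1 char='_'
After 7 (l): row=1 col=2 char='z'
After 8 (h): row=1 col=1 char='_'
After 9 (0): row=1 col=0 char='_'
After 10 ($): row=1 col=20 char='h'
After 11 (k): row=0 col=18 char='y'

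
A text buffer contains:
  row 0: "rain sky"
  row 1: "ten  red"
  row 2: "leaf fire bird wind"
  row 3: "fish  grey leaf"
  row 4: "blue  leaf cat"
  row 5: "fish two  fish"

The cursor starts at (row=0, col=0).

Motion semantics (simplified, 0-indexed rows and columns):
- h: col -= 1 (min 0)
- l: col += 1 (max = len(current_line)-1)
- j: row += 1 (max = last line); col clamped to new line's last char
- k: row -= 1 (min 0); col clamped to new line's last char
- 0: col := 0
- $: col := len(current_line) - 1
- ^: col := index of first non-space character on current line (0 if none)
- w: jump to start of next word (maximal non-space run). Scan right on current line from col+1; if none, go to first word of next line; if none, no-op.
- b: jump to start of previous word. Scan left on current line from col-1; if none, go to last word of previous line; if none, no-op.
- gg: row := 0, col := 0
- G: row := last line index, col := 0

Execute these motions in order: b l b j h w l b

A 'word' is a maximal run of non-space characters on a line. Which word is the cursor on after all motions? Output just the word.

After 1 (b): row=0 col=0 char='r'
After 2 (l): row=0 col=1 char='a'
After 3 (b): row=0 col=0 char='r'
After 4 (j): row=1 col=0 char='t'
After 5 (h): row=1 col=0 char='t'
After 6 (w): row=1 col=5 char='r'
After 7 (l): row=1 col=6 char='e'
After 8 (b): row=1 col=5 char='r'

Answer: red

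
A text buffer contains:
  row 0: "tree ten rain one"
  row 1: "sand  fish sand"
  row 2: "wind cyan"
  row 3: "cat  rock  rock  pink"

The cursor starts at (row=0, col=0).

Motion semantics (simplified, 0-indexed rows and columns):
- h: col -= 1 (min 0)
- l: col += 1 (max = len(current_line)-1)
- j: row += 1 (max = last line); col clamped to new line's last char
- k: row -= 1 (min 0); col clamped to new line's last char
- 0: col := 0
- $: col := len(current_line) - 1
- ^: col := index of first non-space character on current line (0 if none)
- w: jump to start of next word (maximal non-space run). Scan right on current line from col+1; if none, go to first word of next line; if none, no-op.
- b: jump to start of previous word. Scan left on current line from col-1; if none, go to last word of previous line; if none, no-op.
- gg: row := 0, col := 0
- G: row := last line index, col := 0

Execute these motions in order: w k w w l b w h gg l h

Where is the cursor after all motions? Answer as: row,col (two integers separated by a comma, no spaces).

Answer: 0,0

Derivation:
After 1 (w): row=0 col=5 char='t'
After 2 (k): row=0 col=5 char='t'
After 3 (w): row=0 col=9 char='r'
After 4 (w): row=0 col=14 char='o'
After 5 (l): row=0 col=15 char='n'
After 6 (b): row=0 col=14 char='o'
After 7 (w): row=1 col=0 char='s'
After 8 (h): row=1 col=0 char='s'
After 9 (gg): row=0 col=0 char='t'
After 10 (l): row=0 col=1 char='r'
After 11 (h): row=0 col=0 char='t'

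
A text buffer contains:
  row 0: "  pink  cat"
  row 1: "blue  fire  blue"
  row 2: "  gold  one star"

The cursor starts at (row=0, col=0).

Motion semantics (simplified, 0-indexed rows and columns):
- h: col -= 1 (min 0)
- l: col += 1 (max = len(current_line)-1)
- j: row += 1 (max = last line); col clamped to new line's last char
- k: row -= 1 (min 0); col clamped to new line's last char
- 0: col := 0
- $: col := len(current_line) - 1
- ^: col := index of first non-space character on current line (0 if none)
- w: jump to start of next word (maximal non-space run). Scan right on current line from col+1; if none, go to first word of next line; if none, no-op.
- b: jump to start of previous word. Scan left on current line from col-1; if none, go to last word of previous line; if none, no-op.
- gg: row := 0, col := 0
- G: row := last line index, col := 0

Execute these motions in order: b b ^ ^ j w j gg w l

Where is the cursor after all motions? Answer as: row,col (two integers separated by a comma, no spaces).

Answer: 0,3

Derivation:
After 1 (b): row=0 col=0 char='_'
After 2 (b): row=0 col=0 char='_'
After 3 (^): row=0 col=2 char='p'
After 4 (^): row=0 col=2 char='p'
After 5 (j): row=1 col=2 char='u'
After 6 (w): row=1 col=6 char='f'
After 7 (j): row=2 col=6 char='_'
After 8 (gg): row=0 col=0 char='_'
After 9 (w): row=0 col=2 char='p'
After 10 (l): row=0 col=3 char='i'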